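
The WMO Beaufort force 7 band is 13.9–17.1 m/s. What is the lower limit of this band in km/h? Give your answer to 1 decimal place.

13.9–17.1 m/s × 3.6 = 50.0–61.6 km/h.

50.0 km/h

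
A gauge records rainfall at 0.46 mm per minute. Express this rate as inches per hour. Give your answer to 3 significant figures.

1.09 in/hour

0.46 mm/minute × 0.0393701 in/mm × 60 minute/hour = 1.09 in/hour.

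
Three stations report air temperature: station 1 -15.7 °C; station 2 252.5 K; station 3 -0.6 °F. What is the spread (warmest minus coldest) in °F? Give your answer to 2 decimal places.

station 2: 252.5 K = -20.650 °C.
station 3: -0.6 °F = -18.111 °C.
Spread: (-15.700) − (-20.650) = 4.950 °C = 8.91 °F.

8.91 °F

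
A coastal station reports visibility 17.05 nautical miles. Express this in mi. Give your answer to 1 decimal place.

1 nmi = 1.15078 SM, so 17.05 × 1.15078 = 19.6 SM.

19.6 SM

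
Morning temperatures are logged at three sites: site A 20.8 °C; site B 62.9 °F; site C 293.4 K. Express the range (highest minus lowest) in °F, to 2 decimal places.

6.54 °F

site B: 62.9 °F = 17.167 °C.
site C: 293.4 K = 20.250 °C.
Spread: 20.800 − 17.167 = 3.633 °C = 6.54 °F.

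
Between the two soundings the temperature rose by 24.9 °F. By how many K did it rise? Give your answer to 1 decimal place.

Converting a difference, only the 9/5 scale factor applies: ΔK = 24.9 × 0.5556 = 13.8 K.

13.8 K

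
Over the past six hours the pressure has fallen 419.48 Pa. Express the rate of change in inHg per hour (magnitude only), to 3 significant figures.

0.0206 inHg per hour

419.48 Pa / 6 h × 0.0002953 inHg/Pa = 0.0206 inHg/h.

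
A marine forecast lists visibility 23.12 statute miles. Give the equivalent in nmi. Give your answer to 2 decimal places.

20.09 nmi

1 SM = 0.868976 nmi, so 23.12 × 0.868976 = 20.09 nmi.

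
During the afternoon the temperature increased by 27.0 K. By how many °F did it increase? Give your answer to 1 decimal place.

48.6 °F

Converting a difference, only the 9/5 scale factor applies: Δ°F = 27.0 × 1.8 = 48.6 °F.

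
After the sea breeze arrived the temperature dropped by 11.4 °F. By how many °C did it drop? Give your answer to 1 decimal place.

Converting a difference, only the 9/5 scale factor applies: Δ°C = 11.4 × 0.5556 = 6.3 °C.

6.3 °C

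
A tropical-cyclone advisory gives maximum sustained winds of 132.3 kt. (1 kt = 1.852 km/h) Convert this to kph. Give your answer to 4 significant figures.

245.0 km/h

1 kt = 1.852 km/h, so 132.3 × 1.852 = 245.0 km/h.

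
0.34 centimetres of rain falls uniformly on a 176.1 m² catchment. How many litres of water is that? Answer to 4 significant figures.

Depth: 0.34 cm × 10 = 3.4 mm.
1 mm over 1 m² is 1 L, so volume = 3.4 × 176.1 = 598.74 L ≈ 598.7 L.

598.7 litres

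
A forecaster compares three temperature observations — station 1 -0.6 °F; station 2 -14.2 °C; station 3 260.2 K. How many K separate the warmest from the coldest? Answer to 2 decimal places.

station 1: -0.6 °F = -18.111 °C.
station 3: 260.2 K = -12.950 °C.
Spread: (-12.950) − (-18.111) = 5.161 °C.

5.16 K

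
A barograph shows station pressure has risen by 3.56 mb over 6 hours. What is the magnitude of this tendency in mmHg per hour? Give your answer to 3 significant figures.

0.445 mmHg per hour

3.56 mb / 6 h × 0.750062 mmHg/mb = 0.445 mmHg/h.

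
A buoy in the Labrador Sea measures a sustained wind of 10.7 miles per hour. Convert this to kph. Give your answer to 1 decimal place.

1 mph = 1.60934 km/h, so 10.7 × 1.60934 = 17.2 km/h.

17.2 km/h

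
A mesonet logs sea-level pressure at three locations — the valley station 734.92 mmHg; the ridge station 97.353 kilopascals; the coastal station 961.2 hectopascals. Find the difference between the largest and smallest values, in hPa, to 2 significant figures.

19 hPa

the valley station: 734.92 mmHg = 979.81 hPa.
the ridge station: 97.353 kPa = 973.53 hPa.
Spread: 979.81 − 961.20 = 19 hPa.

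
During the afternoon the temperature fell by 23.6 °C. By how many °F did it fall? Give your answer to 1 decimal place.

Converting a difference, only the 9/5 scale factor applies: Δ°F = 23.6 × 1.8 = 42.5 °F.

42.5 °F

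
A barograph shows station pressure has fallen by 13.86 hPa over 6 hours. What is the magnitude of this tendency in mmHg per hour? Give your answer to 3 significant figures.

13.86 hPa / 6 h × 0.750062 mmHg/hPa = 1.73 mmHg/h.

1.73 mmHg per hour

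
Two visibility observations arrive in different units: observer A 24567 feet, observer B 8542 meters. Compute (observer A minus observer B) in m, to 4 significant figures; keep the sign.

-1054 m

observer A: 24567 ft = 7488.02 m.
Difference: 7488.02 − 8542.00 = -1054 m.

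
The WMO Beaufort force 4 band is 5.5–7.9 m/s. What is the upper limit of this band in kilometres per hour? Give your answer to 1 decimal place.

28.4 km/h

5.5–7.9 m/s × 3.6 = 19.8–28.4 km/h.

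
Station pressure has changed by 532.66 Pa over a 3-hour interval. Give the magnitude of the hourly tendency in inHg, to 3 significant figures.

0.0524 inHg per hour

532.66 Pa / 3 h × 0.0002953 inHg/Pa = 0.0524 inHg/h.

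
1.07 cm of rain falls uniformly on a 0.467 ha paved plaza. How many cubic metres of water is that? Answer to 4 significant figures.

Depth: 1.07 cm × 10 = 10.7 mm.
Area: 0.467 ha = 4670 m².
1 mm over 1 m² is 1 L, so volume = 10.7 × 4670 = 49969 L = 49.97 m³.

49.97 cubic metres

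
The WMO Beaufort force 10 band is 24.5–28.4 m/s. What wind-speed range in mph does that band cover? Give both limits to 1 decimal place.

24.5–28.4 m/s × 2.237 = 54.8–63.5 mph.

54.8 to 63.5 mph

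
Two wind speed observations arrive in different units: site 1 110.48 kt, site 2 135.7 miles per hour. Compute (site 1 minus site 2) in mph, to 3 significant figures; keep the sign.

site 1: 110.48 kt = 127.1381 mph.
Difference: 127.1381 − 135.7000 = -8.56 mph.

-8.56 mph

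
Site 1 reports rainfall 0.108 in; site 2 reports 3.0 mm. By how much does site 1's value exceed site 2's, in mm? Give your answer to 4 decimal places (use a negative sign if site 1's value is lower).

site 1: 0.108 in = 2.743200 mm.
Difference: 2.743200 − 3.000000 = -0.2568 mm.

-0.2568 mm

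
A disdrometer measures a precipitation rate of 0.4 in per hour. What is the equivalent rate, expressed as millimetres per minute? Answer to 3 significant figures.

0.4 in/hour × 25.4 mm/in × 0.0166667 hour/minute = 0.169 mm/minute.

0.169 mm/minute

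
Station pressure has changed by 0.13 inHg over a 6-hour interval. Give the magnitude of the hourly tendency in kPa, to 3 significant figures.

0.0734 kPa per hour

0.13 inHg / 6 h × 3.38639 kPa/inHg = 0.0734 kPa/h.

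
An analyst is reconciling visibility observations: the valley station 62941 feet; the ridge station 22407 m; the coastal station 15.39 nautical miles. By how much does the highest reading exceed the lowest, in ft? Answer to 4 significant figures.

the ridge station: 22407 m = 73513.78 ft.
the coastal station: 15.39 nmi = 93511.42 ft.
Spread: 93511.42 − 62941.00 = 30570 ft.

30570 ft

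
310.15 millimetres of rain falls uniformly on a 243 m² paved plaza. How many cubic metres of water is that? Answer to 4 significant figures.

1 mm over 1 m² is 1 L, so volume = 310.15 × 243 = 75366.45 L = 75.37 m³.

75.37 cubic metres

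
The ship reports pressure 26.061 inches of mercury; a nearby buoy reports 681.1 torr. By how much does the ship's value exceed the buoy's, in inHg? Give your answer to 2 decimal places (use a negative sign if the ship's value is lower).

the buoy: 681.1 mmHg = 26.8150 inHg.
Difference: 26.0610 − 26.8150 = -0.75 inHg.

-0.75 inHg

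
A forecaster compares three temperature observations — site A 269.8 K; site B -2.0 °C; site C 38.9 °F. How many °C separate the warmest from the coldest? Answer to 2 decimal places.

site A: 269.8 K = -3.350 °C.
site C: 38.9 °F = 3.833 °C.
Spread: 3.833 − (-3.350) = 7.183 °C.

7.18 °C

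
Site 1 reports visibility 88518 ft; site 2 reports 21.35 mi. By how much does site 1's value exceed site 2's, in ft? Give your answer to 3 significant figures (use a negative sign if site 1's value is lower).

-24200 ft

site 2: 21.35 SM = 112728.00 ft.
Difference: 88518.00 − 112728.00 = -24200 ft.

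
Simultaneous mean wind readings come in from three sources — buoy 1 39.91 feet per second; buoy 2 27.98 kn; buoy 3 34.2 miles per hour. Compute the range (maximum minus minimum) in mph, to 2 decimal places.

6.99 mph

buoy 1: 39.91 ft/s = 27.2114 mph.
buoy 2: 27.98 kt = 32.1988 mph.
Spread: 34.2000 − 27.2114 = 6.99 mph.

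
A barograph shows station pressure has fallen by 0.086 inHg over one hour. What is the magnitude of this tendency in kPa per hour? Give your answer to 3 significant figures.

0.086 inHg / 1 h × 3.38639 kPa/inHg = 0.291 kPa/h.

0.291 kPa per hour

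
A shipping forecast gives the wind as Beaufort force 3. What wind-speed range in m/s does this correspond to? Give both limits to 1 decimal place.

3.4 to 5.4 m/s

Beaufort 3 (gentle breeze) spans 3.4–5.4 m/s.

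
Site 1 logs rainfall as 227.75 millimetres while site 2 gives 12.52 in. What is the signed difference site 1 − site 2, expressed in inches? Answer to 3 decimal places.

site 1: 227.75 mm = 8.96654 in.
Difference: 8.96654 − 12.52000 = -3.553 in.

-3.553 in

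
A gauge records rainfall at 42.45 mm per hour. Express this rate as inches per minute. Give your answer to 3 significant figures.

42.45 mm/hour × 0.0393701 in/mm × 0.0166667 hour/minute = 0.0279 in/minute.

0.0279 in/minute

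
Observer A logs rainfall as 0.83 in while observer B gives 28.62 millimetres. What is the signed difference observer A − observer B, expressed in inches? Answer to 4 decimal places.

-0.2968 in

observer B: 28.62 mm = 1.126772 in.
Difference: 0.830000 − 1.126772 = -0.2968 in.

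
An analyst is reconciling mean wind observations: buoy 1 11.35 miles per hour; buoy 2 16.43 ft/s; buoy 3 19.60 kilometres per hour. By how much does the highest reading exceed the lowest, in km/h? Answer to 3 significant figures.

1.57 km/h

buoy 1: 11.35 mph = 18.2661 km/h.
buoy 2: 16.43 ft/s = 18.0283 km/h.
Spread: 19.6000 − 18.0283 = 1.57 km/h.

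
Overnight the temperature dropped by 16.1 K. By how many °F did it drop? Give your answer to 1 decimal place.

Converting a difference, only the 9/5 scale factor applies: Δ°F = 16.1 × 1.8 = 29.0 °F.

29.0 °F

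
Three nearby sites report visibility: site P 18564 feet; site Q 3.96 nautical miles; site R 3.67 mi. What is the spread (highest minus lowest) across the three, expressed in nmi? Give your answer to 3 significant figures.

0.905 nmi

site P: 18564 ft = 3.05524 nmi.
site R: 3.67 SM = 3.18914 nmi.
Spread: 3.96000 − 3.05524 = 0.905 nmi.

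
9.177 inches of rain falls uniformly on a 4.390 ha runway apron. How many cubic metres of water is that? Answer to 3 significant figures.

10200 cubic metres

Depth: 9.177 in × 25.4 = 233.0958 mm.
Area: 4.390 ha = 43900 m².
1 mm over 1 m² is 1 L, so volume = 233.0958 × 43900 = 10232906 L = 10200 m³.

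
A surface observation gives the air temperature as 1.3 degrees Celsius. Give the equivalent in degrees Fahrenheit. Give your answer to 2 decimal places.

34.34 °F

°F = °C × 9/5 + 32 = 1.3 × 1.8 + 32 = 34.34 °F.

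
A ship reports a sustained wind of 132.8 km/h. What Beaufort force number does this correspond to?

Beaufort force 12

132.8 km/h = 36.9 m/s, which is Beaufort 12 (hurricane force, ≥32.7 m/s).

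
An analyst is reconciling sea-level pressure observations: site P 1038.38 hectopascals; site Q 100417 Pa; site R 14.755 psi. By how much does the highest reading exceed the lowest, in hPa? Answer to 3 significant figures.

site Q: 100417 Pa = 1004.170 hPa.
site R: 14.755 psi = 1017.321 hPa.
Spread: 1038.380 − 1004.170 = 34.2 hPa.

34.2 hPa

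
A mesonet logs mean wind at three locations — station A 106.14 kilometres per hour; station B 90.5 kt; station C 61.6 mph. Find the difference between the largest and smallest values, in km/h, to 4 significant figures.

68.47 km/h

station B: 90.5 kt = 167.6060 km/h.
station C: 61.6 mph = 99.1356 km/h.
Spread: 167.6060 − 99.1356 = 68.47 km/h.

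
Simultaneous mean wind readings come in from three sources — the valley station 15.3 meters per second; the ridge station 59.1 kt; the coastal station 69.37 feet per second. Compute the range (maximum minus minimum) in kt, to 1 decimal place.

29.4 kt

the valley station: 15.3 m/s = 29.741 kt.
the coastal station: 69.37 ft/s = 41.101 kt.
Spread: 59.100 − 29.741 = 29.4 kt.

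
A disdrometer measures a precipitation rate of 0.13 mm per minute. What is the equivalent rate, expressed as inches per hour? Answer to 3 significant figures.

0.13 mm/minute × 0.0393701 in/mm × 60 minute/hour = 0.307 in/hour.

0.307 in/hour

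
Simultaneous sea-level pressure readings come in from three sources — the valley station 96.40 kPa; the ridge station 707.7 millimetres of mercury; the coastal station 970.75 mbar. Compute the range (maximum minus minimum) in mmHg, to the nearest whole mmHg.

the valley station: 96.40 kPa = 723.06 mmHg.
the coastal station: 970.75 mb = 728.12 mmHg.
Spread: 728.12 − 707.70 = 20 mmHg.

20 mmHg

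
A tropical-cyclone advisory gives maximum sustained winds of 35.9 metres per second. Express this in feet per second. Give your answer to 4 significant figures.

1 m/s = 3.28084 ft/s, so 35.9 × 3.28084 = 117.8 ft/s.

117.8 ft/s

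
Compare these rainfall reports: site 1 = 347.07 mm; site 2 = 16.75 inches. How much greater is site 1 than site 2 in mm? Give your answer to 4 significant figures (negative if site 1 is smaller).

-78.38 mm

site 2: 16.75 in = 425.4500 mm.
Difference: 347.0700 − 425.4500 = -78.38 mm.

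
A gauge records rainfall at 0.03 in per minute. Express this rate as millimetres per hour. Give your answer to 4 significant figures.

0.03 in/minute × 25.4 mm/in × 60 minute/hour = 45.72 mm/hour.

45.72 mm/hour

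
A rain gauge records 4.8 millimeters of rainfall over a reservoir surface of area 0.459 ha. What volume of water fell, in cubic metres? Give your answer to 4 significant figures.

Area: 0.459 ha = 4590 m².
1 mm over 1 m² is 1 L, so volume = 4.8 × 4590 = 22032 L = 22.03 m³.

22.03 cubic metres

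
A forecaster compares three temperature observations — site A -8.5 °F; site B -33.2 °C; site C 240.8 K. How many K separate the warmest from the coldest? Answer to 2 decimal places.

site A: -8.5 °F = -22.500 °C.
site C: 240.8 K = -32.350 °C.
Spread: (-22.500) − (-33.200) = 10.700 °C.

10.70 K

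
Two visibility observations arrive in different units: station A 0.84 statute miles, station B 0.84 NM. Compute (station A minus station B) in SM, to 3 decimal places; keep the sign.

station B: 0.84 nmi = 0.96665 SM.
Difference: 0.84000 − 0.96665 = -0.127 SM.

-0.127 SM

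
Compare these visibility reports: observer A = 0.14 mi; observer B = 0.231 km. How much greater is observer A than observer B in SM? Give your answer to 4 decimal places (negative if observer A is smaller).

observer B: 0.231 km = 0.143537 SM.
Difference: 0.140000 − 0.143537 = -0.0035 SM.

-0.0035 SM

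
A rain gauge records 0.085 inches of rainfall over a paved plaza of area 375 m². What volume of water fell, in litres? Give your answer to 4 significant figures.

Depth: 0.085 in × 25.4 = 2.159 mm.
1 mm over 1 m² is 1 L, so volume = 2.159 × 375 = 809.625 L ≈ 809.6 L.

809.6 litres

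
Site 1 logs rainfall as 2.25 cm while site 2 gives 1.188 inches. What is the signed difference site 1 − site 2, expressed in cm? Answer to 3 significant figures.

-0.768 cm

site 2: 1.188 in = 3.01752 cm.
Difference: 2.25000 − 3.01752 = -0.768 cm.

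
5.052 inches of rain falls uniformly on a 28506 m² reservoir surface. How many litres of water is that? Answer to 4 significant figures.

3658000 litres

Depth: 5.052 in × 25.4 = 128.3208 mm.
1 mm over 1 m² is 1 L, so volume = 128.3208 × 28506 = 3657912.7 L ≈ 3658000 L.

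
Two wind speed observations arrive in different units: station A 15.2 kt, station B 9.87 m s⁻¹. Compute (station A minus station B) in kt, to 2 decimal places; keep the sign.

station B: 9.87 m/s = 19.1857 kt.
Difference: 15.2000 − 19.1857 = -3.99 kt.

-3.99 kt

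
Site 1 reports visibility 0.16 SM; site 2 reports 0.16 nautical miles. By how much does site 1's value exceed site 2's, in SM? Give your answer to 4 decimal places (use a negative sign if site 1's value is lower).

-0.0241 SM

site 2: 0.16 nmi = 0.184125 SM.
Difference: 0.160000 − 0.184125 = -0.0241 SM.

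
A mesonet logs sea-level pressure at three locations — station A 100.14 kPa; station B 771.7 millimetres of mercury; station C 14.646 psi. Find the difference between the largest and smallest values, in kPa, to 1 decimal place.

2.7 kPa

station B: 771.7 mmHg = 102.885 kPa.
station C: 14.646 psi = 100.981 kPa.
Spread: 102.885 − 100.140 = 2.7 kPa.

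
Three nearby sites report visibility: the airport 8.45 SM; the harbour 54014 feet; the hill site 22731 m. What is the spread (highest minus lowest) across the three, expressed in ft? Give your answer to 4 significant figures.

29960 ft

the airport: 8.45 SM = 44616.00 ft.
the hill site: 22731 m = 74576.77 ft.
Spread: 74576.77 − 44616.00 = 29960 ft.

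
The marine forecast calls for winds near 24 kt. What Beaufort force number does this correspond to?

Beaufort force 6

24 kt lies in the Beaufort 6 band (strong breeze, 22–27 kt).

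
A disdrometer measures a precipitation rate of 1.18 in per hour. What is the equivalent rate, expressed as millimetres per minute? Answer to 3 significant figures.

0.500 mm/minute

1.18 in/hour × 25.4 mm/in × 0.0166667 hour/minute = 0.500 mm/minute.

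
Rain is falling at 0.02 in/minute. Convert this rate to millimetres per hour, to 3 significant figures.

30.5 mm/hour

0.02 in/minute × 25.4 mm/in × 60 minute/hour = 30.5 mm/hour.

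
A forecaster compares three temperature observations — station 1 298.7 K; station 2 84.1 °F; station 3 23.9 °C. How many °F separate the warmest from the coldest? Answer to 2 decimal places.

station 1: 298.7 K = 25.550 °C.
station 2: 84.1 °F = 28.944 °C.
Spread: 28.944 − 23.900 = 5.044 °C = 9.08 °F.

9.08 °F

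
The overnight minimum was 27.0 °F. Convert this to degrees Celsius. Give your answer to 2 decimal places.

°C = (°F − 32) × 5/9 = (27.0 − 32) / 1.8 = -2.78 °C.

-2.78 °C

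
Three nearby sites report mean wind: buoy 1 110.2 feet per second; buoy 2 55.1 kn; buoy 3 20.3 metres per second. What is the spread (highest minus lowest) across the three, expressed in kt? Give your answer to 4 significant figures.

25.83 kt

buoy 1: 110.2 ft/s = 65.2917 kt.
buoy 3: 20.3 m/s = 39.4600 kt.
Spread: 65.2917 − 39.4600 = 25.83 kt.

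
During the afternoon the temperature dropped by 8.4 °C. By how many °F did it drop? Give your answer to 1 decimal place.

15.1 °F

Converting a difference, only the 9/5 scale factor applies: Δ°F = 8.4 × 1.8 = 15.1 °F.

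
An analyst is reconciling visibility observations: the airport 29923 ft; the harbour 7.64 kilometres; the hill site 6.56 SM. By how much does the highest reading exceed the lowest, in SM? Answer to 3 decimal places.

the airport: 29923 ft = 5.66723 SM.
the harbour: 7.64 km = 4.74728 SM.
Spread: 6.56000 − 4.74728 = 1.813 SM.

1.813 SM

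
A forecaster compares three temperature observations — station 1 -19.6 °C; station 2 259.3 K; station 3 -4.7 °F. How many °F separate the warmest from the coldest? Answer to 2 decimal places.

11.77 °F

station 2: 259.3 K = -13.850 °C.
station 3: -4.7 °F = -20.389 °C.
Spread: (-13.850) − (-20.389) = 6.539 °C = 11.77 °F.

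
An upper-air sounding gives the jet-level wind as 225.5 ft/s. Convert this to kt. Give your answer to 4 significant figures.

1 ft/s = 0.592484 kt, so 225.5 × 0.592484 = 133.6 kt.

133.6 kt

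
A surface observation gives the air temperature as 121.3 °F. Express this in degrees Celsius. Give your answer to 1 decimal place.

49.6 °C

°C = (°F − 32) × 5/9 = (121.3 − 32) / 1.8 = 49.6 °C.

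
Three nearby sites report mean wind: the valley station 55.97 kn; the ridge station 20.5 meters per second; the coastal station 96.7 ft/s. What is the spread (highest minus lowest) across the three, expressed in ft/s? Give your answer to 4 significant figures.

the valley station: 55.97 kt = 94.4667 ft/s.
the ridge station: 20.5 m/s = 67.2572 ft/s.
Spread: 96.7000 − 67.2572 = 29.44 ft/s.

29.44 ft/s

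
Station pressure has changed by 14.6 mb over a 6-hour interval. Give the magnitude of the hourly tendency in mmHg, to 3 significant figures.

1.83 mmHg per hour

14.6 mb / 6 h × 0.750062 mmHg/mb = 1.83 mmHg/h.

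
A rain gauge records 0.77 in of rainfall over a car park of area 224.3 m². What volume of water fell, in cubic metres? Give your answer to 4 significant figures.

4.387 cubic metres

Depth: 0.77 in × 25.4 = 19.558 mm.
1 mm over 1 m² is 1 L, so volume = 19.558 × 224.3 = 4386.8594 L = 4.387 m³.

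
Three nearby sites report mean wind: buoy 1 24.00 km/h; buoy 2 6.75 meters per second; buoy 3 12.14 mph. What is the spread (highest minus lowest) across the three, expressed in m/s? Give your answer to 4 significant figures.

buoy 1: 24.00 km/h = 6.66667 m/s.
buoy 3: 12.14 mph = 5.42707 m/s.
Spread: 6.75000 − 5.42707 = 1.323 m/s.

1.323 m/s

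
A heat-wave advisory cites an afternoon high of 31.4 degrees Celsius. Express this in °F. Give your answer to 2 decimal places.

88.52 °F

°F = °C × 9/5 + 32 = 31.4 × 1.8 + 32 = 88.52 °F.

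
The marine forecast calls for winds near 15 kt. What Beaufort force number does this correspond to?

15 kt lies in the Beaufort 4 band (moderate breeze, 11–16 kt).

Beaufort force 4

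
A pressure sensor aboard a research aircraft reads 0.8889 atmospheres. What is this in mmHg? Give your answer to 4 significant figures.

1 atm = 760 mmHg, so 0.8889 × 760 = 675.6 mmHg.

675.6 mmHg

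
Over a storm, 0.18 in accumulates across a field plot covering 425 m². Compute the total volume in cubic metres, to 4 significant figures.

Depth: 0.18 in × 25.4 = 4.572 mm.
1 mm over 1 m² is 1 L, so volume = 4.572 × 425 = 1943.1 L = 1.943 m³.

1.943 cubic metres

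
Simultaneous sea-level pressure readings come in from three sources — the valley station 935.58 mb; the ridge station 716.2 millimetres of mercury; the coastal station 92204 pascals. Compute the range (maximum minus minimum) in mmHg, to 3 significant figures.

the valley station: 935.58 mb = 701.743 mmHg.
the coastal station: 92204 Pa = 691.587 mmHg.
Spread: 716.200 − 691.587 = 24.6 mmHg.

24.6 mmHg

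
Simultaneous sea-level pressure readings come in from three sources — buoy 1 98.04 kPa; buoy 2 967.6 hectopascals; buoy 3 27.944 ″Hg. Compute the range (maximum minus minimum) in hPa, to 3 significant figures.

buoy 1: 98.04 kPa = 980.400 hPa.
buoy 3: 27.944 inHg = 946.293 hPa.
Spread: 980.400 − 946.293 = 34.1 hPa.

34.1 hPa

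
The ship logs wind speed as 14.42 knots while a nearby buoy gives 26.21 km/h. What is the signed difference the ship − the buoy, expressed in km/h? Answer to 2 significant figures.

the ship: 14.42 kt = 26.7058 km/h.
Difference: 26.7058 − 26.2100 = 0.50 km/h.

0.50 km/h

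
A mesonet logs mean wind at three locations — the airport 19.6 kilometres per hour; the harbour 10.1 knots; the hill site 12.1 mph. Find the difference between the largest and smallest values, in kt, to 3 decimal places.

the airport: 19.6 km/h = 10.58315 kt.
the hill site: 12.1 mph = 10.51461 kt.
Spread: 10.58315 − 10.10000 = 0.483 kt.

0.483 kt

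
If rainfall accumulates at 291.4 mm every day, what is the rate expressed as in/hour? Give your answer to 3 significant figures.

291.4 mm/day × 0.0393701 in/mm × 0.0416667 day/hour = 0.478 in/hour.

0.478 in/hour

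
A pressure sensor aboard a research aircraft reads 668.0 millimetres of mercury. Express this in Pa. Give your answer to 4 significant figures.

89060 Pa

1 mmHg = 133.322 Pa, so 668.0 × 133.322 = 89060 Pa.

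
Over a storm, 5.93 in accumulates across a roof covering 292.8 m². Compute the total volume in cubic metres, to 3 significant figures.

44.1 cubic metres

Depth: 5.93 in × 25.4 = 150.622 mm.
1 mm over 1 m² is 1 L, so volume = 150.622 × 292.8 = 44102.122 L = 44.1 m³.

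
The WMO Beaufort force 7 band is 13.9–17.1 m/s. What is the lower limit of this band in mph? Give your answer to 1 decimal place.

31.1 mph

13.9–17.1 m/s × 2.237 = 31.1–38.3 mph.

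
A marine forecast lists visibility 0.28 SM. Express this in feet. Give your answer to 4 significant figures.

1 SM = 5280 ft, so 0.28 × 5280 = 1478 ft.

1478 ft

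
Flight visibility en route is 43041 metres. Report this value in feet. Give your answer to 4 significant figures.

1 m = 3.28084 ft, so 43041 × 3.28084 = 141200 ft.

141200 ft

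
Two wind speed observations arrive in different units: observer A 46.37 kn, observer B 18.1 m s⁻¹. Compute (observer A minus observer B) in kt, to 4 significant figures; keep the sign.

11.19 kt

observer B: 18.1 m/s = 35.1836 kt.
Difference: 46.3700 − 35.1836 = 11.19 kt.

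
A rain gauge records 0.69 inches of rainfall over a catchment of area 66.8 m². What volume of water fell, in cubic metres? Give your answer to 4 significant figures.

Depth: 0.69 in × 25.4 = 17.526 mm.
1 mm over 1 m² is 1 L, so volume = 17.526 × 66.8 = 1170.7368 L = 1.171 m³.

1.171 cubic metres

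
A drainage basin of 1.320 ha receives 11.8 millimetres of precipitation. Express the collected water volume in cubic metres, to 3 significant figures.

Area: 1.320 ha = 13200 m².
1 mm over 1 m² is 1 L, so volume = 11.8 × 13200 = 155760 L = 156 m³.

156 cubic metres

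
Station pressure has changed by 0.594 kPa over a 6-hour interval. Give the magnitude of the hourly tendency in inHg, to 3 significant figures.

0.0292 inHg per hour

0.594 kPa / 6 h × 0.2953 inHg/kPa = 0.0292 inHg/h.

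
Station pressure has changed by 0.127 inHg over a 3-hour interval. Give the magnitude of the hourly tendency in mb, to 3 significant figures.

1.43 mb per hour

0.127 inHg / 3 h × 33.8639 mb/inHg = 1.43 mb/h.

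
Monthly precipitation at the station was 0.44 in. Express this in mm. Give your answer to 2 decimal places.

1 in = 25.4 mm, so 0.44 × 25.4 = 11.18 mm.

11.18 mm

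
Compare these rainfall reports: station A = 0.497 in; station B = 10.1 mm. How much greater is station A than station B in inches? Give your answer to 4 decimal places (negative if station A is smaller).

station B: 10.1 mm = 0.397638 in.
Difference: 0.497000 − 0.397638 = 0.0994 in.

0.0994 in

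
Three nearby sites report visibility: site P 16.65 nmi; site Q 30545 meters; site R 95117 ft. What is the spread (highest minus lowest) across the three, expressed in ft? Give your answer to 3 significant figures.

6050 ft

site P: 16.65 nmi = 101167.32 ft.
site Q: 30545 m = 100213.25 ft.
Spread: 101167.32 − 95117.00 = 6050 ft.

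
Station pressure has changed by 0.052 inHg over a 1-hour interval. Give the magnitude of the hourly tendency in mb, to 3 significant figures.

1.76 mb per hour

0.052 inHg / 1 h × 33.8639 mb/inHg = 1.76 mb/h.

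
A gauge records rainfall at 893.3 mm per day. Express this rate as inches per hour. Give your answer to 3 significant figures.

893.3 mm/day × 0.0393701 in/mm × 0.0416667 day/hour = 1.47 in/hour.

1.47 in/hour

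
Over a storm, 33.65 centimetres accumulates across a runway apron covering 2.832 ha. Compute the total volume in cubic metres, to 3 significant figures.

Depth: 33.65 cm × 10 = 336.5 mm.
Area: 2.832 ha = 28320 m².
1 mm over 1 m² is 1 L, so volume = 336.5 × 28320 = 9529680 L = 9530 m³.

9530 cubic metres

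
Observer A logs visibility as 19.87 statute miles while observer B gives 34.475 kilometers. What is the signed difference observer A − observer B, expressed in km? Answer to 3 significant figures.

-2.50 km

observer A: 19.87 SM = 31.9777 km.
Difference: 31.9777 − 34.4750 = -2.50 km.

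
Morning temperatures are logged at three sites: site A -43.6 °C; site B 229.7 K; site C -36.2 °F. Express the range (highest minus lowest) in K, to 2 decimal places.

5.71 K

site B: 229.7 K = -43.450 °C.
site C: -36.2 °F = -37.889 °C.
Spread: (-37.889) − (-43.600) = 5.711 °C.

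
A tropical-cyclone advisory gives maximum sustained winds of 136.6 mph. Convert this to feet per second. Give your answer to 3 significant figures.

200 ft/s

1 mph = 1.46667 ft/s, so 136.6 × 1.46667 = 200 ft/s.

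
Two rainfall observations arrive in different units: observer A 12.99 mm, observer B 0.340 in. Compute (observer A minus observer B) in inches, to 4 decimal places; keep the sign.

observer A: 12.99 mm = 0.511417 in.
Difference: 0.511417 − 0.340000 = 0.1714 in.

0.1714 in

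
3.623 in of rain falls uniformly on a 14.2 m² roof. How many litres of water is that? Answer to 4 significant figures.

1307 litres

Depth: 3.623 in × 25.4 = 92.0242 mm.
1 mm over 1 m² is 1 L, so volume = 92.0242 × 14.2 = 1306.7436 L ≈ 1307 L.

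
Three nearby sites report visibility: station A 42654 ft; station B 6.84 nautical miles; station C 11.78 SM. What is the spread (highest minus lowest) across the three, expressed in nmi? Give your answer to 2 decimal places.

3.40 nmi

station A: 42654 ft = 7.0199 nmi.
station C: 11.78 SM = 10.2365 nmi.
Spread: 10.2365 − 6.8400 = 3.40 nmi.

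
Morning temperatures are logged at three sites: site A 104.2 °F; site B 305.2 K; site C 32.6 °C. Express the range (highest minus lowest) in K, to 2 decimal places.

8.06 K

site A: 104.2 °F = 40.111 °C.
site B: 305.2 K = 32.050 °C.
Spread: 40.111 − 32.050 = 8.061 °C.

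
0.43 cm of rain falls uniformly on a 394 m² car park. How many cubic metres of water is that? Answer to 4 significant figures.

Depth: 0.43 cm × 10 = 4.3 mm.
1 mm over 1 m² is 1 L, so volume = 4.3 × 394 = 1694.2 L = 1.694 m³.

1.694 cubic metres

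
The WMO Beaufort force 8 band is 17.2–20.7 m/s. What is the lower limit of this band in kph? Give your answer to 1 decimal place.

61.9 km/h

17.2–20.7 m/s × 3.6 = 61.9–74.5 km/h.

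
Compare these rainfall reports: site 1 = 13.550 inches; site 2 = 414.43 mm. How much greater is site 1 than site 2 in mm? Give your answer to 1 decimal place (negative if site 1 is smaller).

site 1: 13.550 in = 344.170 mm.
Difference: 344.170 − 414.430 = -70.3 mm.

-70.3 mm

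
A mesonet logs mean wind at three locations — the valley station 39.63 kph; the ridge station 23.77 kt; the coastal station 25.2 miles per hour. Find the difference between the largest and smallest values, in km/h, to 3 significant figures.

4.39 km/h

the ridge station: 23.77 kt = 44.0220 km/h.
the coastal station: 25.2 mph = 40.5555 km/h.
Spread: 44.0220 − 39.6300 = 4.39 km/h.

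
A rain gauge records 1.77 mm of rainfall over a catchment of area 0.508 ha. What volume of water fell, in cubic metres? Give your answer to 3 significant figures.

Area: 0.508 ha = 5080 m².
1 mm over 1 m² is 1 L, so volume = 1.77 × 5080 = 8991.6 L = 8.99 m³.

8.99 cubic metres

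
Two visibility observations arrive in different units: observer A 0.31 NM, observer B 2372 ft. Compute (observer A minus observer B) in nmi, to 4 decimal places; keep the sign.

observer B: 2372 ft = 0.390381 nmi.
Difference: 0.310000 − 0.390381 = -0.0804 nmi.

-0.0804 nmi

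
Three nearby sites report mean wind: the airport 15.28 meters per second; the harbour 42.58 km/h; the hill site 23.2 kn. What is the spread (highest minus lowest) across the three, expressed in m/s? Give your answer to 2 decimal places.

the harbour: 42.58 km/h = 11.8278 m/s.
the hill site: 23.2 kt = 11.9351 m/s.
Spread: 15.2800 − 11.8278 = 3.45 m/s.

3.45 m/s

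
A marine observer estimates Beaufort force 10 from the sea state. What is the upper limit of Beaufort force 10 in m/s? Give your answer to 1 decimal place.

28.4 m/s

Beaufort 10 (storm) spans 24.5–28.4 m/s.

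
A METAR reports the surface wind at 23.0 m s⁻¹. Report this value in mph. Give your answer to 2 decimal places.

51.45 mph

1 m/s = 2.23694 mph, so 23.0 × 2.23694 = 51.45 mph.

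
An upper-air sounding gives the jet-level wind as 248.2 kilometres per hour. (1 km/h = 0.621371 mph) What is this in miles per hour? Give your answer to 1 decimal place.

154.2 mph

1 km/h = 0.621371 mph, so 248.2 × 0.621371 = 154.2 mph.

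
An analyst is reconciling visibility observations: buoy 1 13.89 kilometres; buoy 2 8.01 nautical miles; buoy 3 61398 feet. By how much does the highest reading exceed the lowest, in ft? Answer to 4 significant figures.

buoy 1: 13.89 km = 45570.87 ft.
buoy 2: 8.01 nmi = 48669.69 ft.
Spread: 61398.00 − 45570.87 = 15830 ft.

15830 ft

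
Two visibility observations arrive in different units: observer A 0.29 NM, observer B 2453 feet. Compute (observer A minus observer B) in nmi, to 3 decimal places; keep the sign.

-0.114 nmi

observer B: 2453 ft = 0.40371 nmi.
Difference: 0.29000 − 0.40371 = -0.114 nmi.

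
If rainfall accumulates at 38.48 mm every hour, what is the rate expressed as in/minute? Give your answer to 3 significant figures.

38.48 mm/hour × 0.0393701 in/mm × 0.0166667 hour/minute = 0.0252 in/minute.

0.0252 in/minute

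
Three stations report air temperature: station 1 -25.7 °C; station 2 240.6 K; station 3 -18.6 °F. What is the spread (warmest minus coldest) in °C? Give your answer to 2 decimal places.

6.85 °C

station 2: 240.6 K = -32.550 °C.
station 3: -18.6 °F = -28.111 °C.
Spread: (-25.700) − (-32.550) = 6.850 °C.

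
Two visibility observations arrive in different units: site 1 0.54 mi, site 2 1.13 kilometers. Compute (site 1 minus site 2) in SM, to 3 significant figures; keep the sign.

site 2: 1.13 km = 0.70215 SM.
Difference: 0.54000 − 0.70215 = -0.162 SM.

-0.162 SM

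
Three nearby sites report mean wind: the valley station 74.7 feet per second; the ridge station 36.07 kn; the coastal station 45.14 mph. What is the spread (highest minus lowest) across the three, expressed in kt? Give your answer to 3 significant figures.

the valley station: 74.7 ft/s = 44.2585 kt.
the coastal station: 45.14 mph = 39.2256 kt.
Spread: 44.2585 − 36.0700 = 8.19 kt.

8.19 kt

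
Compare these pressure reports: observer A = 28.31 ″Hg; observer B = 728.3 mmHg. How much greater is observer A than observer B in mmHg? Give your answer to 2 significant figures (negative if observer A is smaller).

observer A: 28.31 inHg = 719.074 mmHg.
Difference: 719.074 − 728.300 = -9.2 mmHg.

-9.2 mmHg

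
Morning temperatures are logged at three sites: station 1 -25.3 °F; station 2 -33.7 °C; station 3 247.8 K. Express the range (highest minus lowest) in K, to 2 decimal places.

8.35 K

station 1: -25.3 °F = -31.833 °C.
station 3: 247.8 K = -25.350 °C.
Spread: (-25.350) − (-33.700) = 8.350 °C.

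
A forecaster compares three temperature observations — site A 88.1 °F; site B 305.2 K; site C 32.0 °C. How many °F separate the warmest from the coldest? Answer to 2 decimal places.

1.59 °F

site A: 88.1 °F = 31.167 °C.
site B: 305.2 K = 32.050 °C.
Spread: 32.050 − 31.167 = 0.883 °C = 1.59 °F.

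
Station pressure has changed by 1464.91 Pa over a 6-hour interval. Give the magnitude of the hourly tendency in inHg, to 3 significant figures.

1464.91 Pa / 6 h × 0.0002953 inHg/Pa = 0.0721 inHg/h.

0.0721 inHg per hour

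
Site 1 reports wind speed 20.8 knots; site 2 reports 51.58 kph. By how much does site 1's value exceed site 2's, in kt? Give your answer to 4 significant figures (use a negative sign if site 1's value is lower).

site 2: 51.58 km/h = 27.85097 kt.
Difference: 20.80000 − 27.85097 = -7.051 kt.

-7.051 kt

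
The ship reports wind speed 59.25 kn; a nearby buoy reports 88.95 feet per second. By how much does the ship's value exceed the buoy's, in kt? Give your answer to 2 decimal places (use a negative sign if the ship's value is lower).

6.55 kt

the buoy: 88.95 ft/s = 52.7014 kt.
Difference: 59.2500 − 52.7014 = 6.55 kt.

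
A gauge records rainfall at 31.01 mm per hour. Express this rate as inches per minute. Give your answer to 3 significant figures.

31.01 mm/hour × 0.0393701 in/mm × 0.0166667 hour/minute = 0.0203 in/minute.

0.0203 in/minute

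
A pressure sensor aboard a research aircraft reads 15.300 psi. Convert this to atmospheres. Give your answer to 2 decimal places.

1.04 atm

1 psi = 0.068046 atm, so 15.300 × 0.068046 = 1.04 atm.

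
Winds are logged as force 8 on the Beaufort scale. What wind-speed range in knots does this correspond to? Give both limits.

34 to 40 kt

Beaufort 8 (gale) spans 34–40 knots.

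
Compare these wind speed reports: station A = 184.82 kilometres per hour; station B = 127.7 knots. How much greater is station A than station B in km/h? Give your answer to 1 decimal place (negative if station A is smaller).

station B: 127.7 kt = 236.500 km/h.
Difference: 184.820 − 236.500 = -51.7 km/h.

-51.7 km/h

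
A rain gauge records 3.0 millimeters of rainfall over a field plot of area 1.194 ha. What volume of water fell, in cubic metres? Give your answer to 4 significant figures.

35.82 cubic metres

Area: 1.194 ha = 11940 m².
1 mm over 1 m² is 1 L, so volume = 3 × 11940 = 35820 L = 35.82 m³.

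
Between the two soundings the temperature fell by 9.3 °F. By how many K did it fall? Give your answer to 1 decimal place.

5.2 K

A change of 1 °C equals a change of 1.8 °F: ΔK = 9.3 × 0.5556 = 5.2 K.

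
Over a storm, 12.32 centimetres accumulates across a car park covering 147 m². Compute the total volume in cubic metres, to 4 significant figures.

Depth: 12.32 cm × 10 = 123.2 mm.
1 mm over 1 m² is 1 L, so volume = 123.2 × 147 = 18110.4 L = 18.11 m³.

18.11 cubic metres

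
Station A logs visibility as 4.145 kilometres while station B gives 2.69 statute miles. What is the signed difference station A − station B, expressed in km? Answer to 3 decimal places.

station B: 2.69 SM = 4.32914 km.
Difference: 4.14500 − 4.32914 = -0.184 km.

-0.184 km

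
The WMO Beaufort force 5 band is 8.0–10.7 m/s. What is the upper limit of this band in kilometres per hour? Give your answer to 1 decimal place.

8.0–10.7 m/s × 3.6 = 28.8–38.5 km/h.

38.5 km/h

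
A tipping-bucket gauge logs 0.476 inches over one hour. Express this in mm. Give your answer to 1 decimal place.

12.1 mm

1 in = 25.4 mm, so 0.476 × 25.4 = 12.1 mm.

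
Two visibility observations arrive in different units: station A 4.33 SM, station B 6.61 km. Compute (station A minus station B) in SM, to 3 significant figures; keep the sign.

station B: 6.61 km = 4.10726 SM.
Difference: 4.33000 − 4.10726 = 0.223 SM.

0.223 SM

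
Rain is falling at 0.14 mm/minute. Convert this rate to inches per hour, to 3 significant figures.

0.14 mm/minute × 0.0393701 in/mm × 60 minute/hour = 0.331 in/hour.

0.331 in/hour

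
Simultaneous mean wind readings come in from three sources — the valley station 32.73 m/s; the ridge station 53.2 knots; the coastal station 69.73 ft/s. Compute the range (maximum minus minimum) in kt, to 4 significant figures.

22.31 kt

the valley station: 32.73 m/s = 63.6220 kt.
the coastal station: 69.73 ft/s = 41.3139 kt.
Spread: 63.6220 − 41.3139 = 22.31 kt.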